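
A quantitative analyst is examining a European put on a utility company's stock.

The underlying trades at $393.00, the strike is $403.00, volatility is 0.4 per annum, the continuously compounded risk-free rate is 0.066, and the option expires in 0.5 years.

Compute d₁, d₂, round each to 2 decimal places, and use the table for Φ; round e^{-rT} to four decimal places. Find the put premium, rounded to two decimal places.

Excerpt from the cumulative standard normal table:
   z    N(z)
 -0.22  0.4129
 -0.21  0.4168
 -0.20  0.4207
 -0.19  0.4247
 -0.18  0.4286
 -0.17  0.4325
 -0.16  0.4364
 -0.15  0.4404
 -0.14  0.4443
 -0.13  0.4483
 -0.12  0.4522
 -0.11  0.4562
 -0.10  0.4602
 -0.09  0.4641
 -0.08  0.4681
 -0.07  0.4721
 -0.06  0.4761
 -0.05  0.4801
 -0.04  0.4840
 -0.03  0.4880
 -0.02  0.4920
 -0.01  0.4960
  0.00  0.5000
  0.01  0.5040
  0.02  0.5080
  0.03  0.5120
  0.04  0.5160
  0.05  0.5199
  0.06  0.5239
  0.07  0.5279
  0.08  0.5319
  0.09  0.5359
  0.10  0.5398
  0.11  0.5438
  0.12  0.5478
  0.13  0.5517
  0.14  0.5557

T = 0.5;  σ√T = 0.2828
d₁ = [ln(393/403) + (0.066 + 0.4²/2)·0.5] / 0.2828 = [-0.0251 + 0.0730] / 0.2828 = 0.1693 → 0.17
d₂ = d₁ − σ√T = 0.1693 − 0.2828 = -0.1136 → -0.11
exp(−rT) = exp(−0.066·0.5) = 0.9675
N(−d₂) = N(0.11) = 0.5438;  N(−d₁) = N(-0.17) = 0.4325
P = 403·0.9675·0.5438 − 393·0.4325 = 212.0290 − 169.9725 = 42.0565

$42.06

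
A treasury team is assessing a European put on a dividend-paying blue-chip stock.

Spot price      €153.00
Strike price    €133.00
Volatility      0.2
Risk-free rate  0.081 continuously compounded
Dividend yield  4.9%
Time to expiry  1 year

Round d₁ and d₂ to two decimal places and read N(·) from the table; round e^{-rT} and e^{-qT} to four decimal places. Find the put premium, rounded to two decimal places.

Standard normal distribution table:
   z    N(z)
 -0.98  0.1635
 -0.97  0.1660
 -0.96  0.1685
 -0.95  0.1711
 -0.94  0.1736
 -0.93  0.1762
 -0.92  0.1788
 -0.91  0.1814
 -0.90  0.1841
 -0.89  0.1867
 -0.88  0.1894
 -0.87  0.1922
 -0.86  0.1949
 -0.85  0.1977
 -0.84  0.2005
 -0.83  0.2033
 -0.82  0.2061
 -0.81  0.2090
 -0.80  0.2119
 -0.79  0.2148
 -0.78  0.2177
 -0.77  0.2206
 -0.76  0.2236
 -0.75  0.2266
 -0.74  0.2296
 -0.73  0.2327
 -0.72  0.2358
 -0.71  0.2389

€2.88

σ√T = 0.2 × 1.0000 = 0.2000
d₁ = [ln(153/133) + (0.081 − 0.049 + 0.2²/2)·1] / 0.2000 = [0.1401 + 0.0520] / 0.2000 = 0.9604 ≈ 0.96
d₂ = d₁ − σ√T = 0.9604 − 0.2000 = 0.7604 ≈ 0.76
exp(−qT) = exp(−0.049·1) = 0.9522;  exp(−rT) = exp(−0.081·1) = 0.9222
P = 133·0.9222·N(-0.76) − 153·0.9522·N(-0.96) = 133·0.9222·0.2236 − 153·0.9522·0.1685 = 27.4251 − 24.5482 = 2.8769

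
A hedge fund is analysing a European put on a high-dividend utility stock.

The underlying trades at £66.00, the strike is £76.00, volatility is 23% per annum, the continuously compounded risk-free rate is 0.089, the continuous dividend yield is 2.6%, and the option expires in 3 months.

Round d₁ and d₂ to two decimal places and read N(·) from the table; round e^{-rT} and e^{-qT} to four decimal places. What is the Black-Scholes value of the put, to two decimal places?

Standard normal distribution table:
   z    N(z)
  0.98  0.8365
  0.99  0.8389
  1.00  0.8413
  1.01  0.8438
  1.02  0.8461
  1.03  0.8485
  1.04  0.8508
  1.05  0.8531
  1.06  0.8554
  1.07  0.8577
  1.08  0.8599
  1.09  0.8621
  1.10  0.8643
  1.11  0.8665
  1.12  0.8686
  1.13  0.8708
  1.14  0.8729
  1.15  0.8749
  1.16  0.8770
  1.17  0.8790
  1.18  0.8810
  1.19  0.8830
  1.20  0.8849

£9.39

T = 0.25;  σ√T = 0.1150
d₁ = [ln(66/76) + (0.089 − 0.026 + 0.23²/2)·0.25] / 0.1150 = [-0.1411 + 0.0224] / 0.1150 = -1.0323 which rounds to -1.03
d₂ = d₁ − σ√T = -1.0323 − 0.1150 = -1.1473 which rounds to -1.15
e^(−qT) = e^(−0.026·0.25) = 0.9935;  e^(−rT) = e^(−0.089·0.25) = 0.9780
N(−d₂) = N(1.15) = 0.8749;  N(−d₁) = N(1.03) = 0.8485
P = 76·0.9780·0.8749 − 66·0.9935·0.8485 = 65.0296 − 55.6370 = 9.3926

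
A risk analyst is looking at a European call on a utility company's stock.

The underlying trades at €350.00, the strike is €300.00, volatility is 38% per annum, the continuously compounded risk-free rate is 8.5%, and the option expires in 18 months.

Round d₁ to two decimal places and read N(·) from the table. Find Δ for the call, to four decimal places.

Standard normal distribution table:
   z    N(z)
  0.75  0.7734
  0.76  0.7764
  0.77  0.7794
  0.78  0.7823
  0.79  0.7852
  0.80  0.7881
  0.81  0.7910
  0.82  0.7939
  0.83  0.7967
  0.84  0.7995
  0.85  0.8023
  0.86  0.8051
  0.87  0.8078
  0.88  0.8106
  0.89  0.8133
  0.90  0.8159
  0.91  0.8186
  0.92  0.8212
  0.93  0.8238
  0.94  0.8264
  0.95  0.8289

0.7995

σ√T = 0.38·√1.5 = 0.4654
d₁ = [ln(350/300) + (0.085 + 0.38²/2)·1.5] / 0.4654 = [0.1542 + 0.2358] / 0.4654 = 0.8379 which rounds to 0.84
N(d₁) = N(0.84) = 0.7995
Δ_call = N(d₁) = 0.7995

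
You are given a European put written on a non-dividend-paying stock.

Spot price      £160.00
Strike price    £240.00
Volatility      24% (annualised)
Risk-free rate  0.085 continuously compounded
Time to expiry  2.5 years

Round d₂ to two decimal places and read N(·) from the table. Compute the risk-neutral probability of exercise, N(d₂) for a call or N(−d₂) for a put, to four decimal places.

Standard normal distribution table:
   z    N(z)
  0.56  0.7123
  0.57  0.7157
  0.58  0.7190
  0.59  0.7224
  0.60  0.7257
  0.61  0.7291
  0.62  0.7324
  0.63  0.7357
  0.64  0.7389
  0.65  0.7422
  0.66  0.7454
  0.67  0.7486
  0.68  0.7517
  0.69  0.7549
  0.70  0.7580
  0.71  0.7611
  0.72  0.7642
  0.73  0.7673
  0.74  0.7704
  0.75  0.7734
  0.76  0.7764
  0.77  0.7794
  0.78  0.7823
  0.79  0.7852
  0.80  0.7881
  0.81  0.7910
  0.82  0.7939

0.7580

σ√T = 0.24 × 1.5811 = 0.3795
d₁ = [ln(160/240) + (0.085 + 0.24²/2)·2.5] / 0.3795 = [-0.4055 + 0.2845] / 0.3795 = -0.3188 → -0.32
d₂ = d₁ − σ√T = -0.3188 − 0.3795 = -0.6982 → -0.70
Risk-neutral Pr[S_T < K] = N(−d₂) = N(0.70) = 0.7580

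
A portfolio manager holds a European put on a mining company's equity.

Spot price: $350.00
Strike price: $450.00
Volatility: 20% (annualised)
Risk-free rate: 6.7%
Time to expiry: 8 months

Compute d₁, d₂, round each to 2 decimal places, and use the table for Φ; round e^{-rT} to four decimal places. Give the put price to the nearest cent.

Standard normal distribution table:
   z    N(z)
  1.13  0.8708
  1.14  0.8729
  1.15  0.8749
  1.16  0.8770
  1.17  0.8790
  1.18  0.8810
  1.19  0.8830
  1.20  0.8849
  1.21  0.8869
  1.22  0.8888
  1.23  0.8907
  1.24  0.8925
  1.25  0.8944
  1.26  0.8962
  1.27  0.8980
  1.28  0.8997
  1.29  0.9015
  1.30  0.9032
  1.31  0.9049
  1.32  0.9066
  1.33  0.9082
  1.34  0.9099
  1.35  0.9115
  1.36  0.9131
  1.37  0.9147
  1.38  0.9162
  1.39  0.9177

T = 0.6667;  σ√T = 0.1633
d₁ = [ln(350/450) + (0.067 + 0.2²/2)·0.6667] / 0.1633 = [-0.2513 + 0.0580] / 0.1633 = -1.1838 which rounds to -1.18
d₂ = d₁ − σ√T = -1.1838 − 0.1633 = -1.3471 which rounds to -1.35
exp(−rT) = exp(−0.067·0.6667) = 0.9563
N(−d₂) = N(1.35) = 0.9115;  N(−d₁) = N(1.18) = 0.8810
P = 450·0.9563·0.9115 − 350·0.8810 = 392.2504 − 308.3500 = 83.9004

$83.90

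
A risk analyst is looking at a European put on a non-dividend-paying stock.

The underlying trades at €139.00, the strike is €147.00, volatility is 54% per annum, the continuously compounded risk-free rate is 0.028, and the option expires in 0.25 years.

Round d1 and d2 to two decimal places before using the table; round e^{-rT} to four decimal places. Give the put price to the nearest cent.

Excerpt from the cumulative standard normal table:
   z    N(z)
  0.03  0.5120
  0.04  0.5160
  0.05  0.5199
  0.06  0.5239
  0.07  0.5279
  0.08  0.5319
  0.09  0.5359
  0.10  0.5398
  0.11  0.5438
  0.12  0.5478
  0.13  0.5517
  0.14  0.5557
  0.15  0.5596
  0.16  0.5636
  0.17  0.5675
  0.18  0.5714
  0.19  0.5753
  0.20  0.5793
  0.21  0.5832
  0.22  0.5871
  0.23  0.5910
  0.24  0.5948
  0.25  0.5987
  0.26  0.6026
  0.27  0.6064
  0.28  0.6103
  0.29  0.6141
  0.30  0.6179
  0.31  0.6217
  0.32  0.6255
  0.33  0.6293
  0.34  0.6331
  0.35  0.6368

€19.04

σ√T = 0.54 × 0.5000 = 0.2700
ln(S/K) + (r + σ²/2)T = ln(139/147) + (0.028 + 0.54²/2)·0.25 = -0.0560 + 0.0435 = -0.0125
d₁ = -0.0125 / 0.2700 = -0.0463 which rounds to -0.05
d₂ = d₁ − σ√T = -0.0463 − 0.2700 = -0.3163 which rounds to -0.32
e^(−rT) = e^(−0.028·0.25) = 0.9930
N(−d₂) = N(0.32) = 0.6255;  N(−d₁) = N(0.05) = 0.5199
P = 147·0.9930·0.6255 − 139·0.5199 = 91.3049 − 72.2661 = 19.0388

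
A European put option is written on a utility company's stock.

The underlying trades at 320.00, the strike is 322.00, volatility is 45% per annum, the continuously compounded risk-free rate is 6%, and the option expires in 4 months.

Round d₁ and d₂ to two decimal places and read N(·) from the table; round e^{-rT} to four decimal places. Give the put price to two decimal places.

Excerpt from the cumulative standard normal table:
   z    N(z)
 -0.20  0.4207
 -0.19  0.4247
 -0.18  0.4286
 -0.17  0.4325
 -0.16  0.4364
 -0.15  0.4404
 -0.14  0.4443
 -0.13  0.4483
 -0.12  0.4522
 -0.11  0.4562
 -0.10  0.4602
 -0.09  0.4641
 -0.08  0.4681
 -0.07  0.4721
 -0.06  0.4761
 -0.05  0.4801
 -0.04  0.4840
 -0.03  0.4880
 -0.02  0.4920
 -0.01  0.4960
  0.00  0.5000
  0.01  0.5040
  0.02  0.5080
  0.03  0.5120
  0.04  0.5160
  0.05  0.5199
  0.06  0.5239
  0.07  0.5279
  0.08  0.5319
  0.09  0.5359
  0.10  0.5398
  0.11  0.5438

σ√T = 0.45·√0.3333 = 0.2598
d₁ = [ln(320/322) + (0.06 + ½·0.45²)·0.3333] / (σ√T) = (-0.0062 + 0.0537) / 0.2598 = 0.1829 ⇒ 0.18
d₂ = 0.1829 − 0.2598 = -0.0769 ⇒ -0.08
exp(−rT) = exp(−0.06·0.3333) = 0.9802
P = 322·0.9802·N(0.08) − 320·N(-0.18) = 322·0.9802·0.5319 − 320·0.4286 = 167.8806 − 137.1520 = 30.7286

30.73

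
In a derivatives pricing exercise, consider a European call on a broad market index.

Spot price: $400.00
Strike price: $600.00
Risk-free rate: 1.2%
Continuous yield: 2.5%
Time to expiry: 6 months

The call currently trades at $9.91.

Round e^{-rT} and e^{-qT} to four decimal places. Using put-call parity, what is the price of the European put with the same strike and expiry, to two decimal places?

e^(−qT) = e^(−0.025·0.5) = 0.9876;  e^(−rT) = e^(−0.012·0.5) = 0.9940
Put-call parity: C − P = S·e^(−qT) − K·e^(−rT) = 400·0.9876 − 600·0.9940 = 395.0400 − 596.4000 = -201.3600
P = C − (C − P) = 9.91 − (-201.3600) = 211.2700

$211.27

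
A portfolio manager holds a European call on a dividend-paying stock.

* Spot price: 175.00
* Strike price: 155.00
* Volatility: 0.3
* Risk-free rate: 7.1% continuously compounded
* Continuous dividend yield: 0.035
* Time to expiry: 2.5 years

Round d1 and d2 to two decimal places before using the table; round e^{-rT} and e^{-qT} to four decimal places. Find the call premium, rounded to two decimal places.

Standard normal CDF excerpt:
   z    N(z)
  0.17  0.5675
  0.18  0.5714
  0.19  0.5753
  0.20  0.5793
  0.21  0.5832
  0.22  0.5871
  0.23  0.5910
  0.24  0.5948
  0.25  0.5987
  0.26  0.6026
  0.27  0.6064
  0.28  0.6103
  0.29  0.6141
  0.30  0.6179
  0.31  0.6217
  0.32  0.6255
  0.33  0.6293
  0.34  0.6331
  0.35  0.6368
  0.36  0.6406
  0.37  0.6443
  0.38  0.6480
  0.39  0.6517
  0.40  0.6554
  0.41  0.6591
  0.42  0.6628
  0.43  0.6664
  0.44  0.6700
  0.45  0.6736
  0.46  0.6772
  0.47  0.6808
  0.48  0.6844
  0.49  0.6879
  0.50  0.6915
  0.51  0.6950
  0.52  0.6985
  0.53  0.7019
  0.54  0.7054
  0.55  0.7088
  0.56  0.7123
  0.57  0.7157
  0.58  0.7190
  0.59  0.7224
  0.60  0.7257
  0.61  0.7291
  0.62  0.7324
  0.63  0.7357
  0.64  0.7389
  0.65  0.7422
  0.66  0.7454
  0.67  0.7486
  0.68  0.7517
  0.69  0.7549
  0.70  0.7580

44.83

T = 2.5;  σ√T = 0.4743
d₁ = [ln(175/155) + (0.071 − 0.035 + 0.3²/2)·2.5] / 0.4743 = [0.1214 + 0.2025] / 0.4743 = 0.6828 which rounds to 0.68
d₂ = d₁ − σ√T = 0.6828 − 0.4743 = 0.2084 which rounds to 0.21
exp(−qT) = exp(−0.035·2.5) = 0.9162;  exp(−rT) = exp(−0.071·2.5) = 0.8374
C = 175·0.9162·N(0.68) − 155·0.8374·N(0.21) = 175·0.9162·0.7517 − 155·0.8374·0.5832 = 120.5238 − 75.6976 = 44.8262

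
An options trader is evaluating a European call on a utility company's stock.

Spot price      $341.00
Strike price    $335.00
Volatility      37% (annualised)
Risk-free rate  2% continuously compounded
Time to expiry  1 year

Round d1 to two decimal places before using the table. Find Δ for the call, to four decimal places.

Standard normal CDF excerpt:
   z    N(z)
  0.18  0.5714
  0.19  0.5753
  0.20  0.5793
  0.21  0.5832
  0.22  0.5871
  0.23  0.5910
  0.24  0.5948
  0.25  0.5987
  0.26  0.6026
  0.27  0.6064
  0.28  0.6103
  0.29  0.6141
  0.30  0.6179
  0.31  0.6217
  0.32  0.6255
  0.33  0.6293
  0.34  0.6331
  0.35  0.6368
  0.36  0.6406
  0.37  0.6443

0.6141

σ√T = 0.37 × 1.0000 = 0.3700
ln(S/K) + (r + σ²/2)T = ln(341/335) + (0.02 + 0.37²/2)·1 = 0.0178 + 0.0885 = 0.1062
d₁ = 0.1062 / 0.3700 = 0.2870 which rounds to 0.29
N(d₁) = N(0.29) = 0.6141
Δ_call = N(d₁) = 0.6141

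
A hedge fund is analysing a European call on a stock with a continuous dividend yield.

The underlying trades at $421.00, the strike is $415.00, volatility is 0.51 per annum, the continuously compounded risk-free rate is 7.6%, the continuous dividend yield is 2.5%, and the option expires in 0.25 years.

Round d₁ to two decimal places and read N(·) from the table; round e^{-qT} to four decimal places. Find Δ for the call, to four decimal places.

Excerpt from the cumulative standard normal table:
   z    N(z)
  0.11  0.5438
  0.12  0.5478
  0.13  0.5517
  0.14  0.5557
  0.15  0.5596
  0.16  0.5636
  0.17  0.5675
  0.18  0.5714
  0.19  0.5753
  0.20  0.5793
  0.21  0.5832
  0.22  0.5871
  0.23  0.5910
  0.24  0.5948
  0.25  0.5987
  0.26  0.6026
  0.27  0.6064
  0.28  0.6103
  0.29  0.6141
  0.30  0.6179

σ√T = 0.51 × 0.5000 = 0.2550
d₁ = [ln(421/415) + (0.076 − 0.025 + ½·0.51²)·0.25] / (σ√T) = (0.0144 + 0.0453) / 0.2550 = 0.2338 which rounds to 0.23
N(d₁) = N(0.23) = 0.5910
Δ_call = exp(−qT)·N(d₁) = 0.9938·0.5910 = 0.5873

0.5873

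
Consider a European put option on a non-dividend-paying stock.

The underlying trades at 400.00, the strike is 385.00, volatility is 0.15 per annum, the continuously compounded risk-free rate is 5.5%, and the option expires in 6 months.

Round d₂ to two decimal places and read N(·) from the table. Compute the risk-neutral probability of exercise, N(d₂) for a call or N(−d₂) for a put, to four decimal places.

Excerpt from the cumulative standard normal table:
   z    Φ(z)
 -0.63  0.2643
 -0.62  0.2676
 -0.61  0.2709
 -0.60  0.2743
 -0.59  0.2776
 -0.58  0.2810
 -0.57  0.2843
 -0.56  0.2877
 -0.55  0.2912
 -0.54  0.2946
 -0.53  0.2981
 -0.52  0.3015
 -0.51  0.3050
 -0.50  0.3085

0.2843

σ√T = 0.15 × 0.7071 = 0.1061
d₁ = [ln(400/385) + (0.055 + ½·0.15²)·0.5] / (σ√T) = (0.0382 + 0.0331) / 0.1061 = 0.6727 ≈ 0.67
d₂ = 0.6727 − 0.1061 = 0.5666 ≈ 0.57
Risk-neutral Pr[S_T < K] = N(−d₂) = N(-0.57) = 0.2843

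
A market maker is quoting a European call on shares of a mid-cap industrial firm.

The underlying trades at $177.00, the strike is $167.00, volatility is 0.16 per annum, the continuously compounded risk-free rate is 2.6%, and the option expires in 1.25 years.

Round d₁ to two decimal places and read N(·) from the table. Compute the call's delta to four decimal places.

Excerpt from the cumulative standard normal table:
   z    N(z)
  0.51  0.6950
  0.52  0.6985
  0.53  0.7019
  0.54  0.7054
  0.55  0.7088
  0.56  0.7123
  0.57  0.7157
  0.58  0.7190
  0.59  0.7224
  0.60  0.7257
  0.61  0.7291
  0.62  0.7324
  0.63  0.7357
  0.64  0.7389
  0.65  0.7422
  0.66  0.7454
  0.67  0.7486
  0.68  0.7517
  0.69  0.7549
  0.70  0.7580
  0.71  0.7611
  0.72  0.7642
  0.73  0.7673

0.7257

σ√T = 0.16 × 1.1180 = 0.1789
d₁ = [ln(177/167) + (0.026 + 0.16²/2)·1.25] / 0.1789 = [0.0582 + 0.0485] / 0.1789 = 0.5962 ≈ 0.60
N(d₁) = N(0.60) = 0.7257
Δ_call = N(d₁) = 0.7257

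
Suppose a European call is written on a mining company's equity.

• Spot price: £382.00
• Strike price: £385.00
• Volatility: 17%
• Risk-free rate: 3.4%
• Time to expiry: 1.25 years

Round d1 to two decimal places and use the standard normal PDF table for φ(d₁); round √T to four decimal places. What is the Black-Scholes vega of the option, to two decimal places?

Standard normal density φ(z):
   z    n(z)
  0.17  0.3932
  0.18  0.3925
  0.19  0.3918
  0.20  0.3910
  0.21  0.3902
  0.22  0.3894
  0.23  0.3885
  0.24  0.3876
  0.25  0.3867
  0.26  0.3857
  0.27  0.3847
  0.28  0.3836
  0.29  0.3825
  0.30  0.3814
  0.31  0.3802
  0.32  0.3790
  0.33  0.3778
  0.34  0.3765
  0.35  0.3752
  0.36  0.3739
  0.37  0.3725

σ√T = 0.17·√1.25 = 0.1901
d₁ = [ln(382/385) + (0.034 + 0.17²/2)·1.25] / 0.1901 = [-0.0078 + 0.0606] / 0.1901 = 0.2775 ≈ 0.28
√T = √1.25 = 1.1180
φ(d₁) = φ(0.28) = 0.3836
vega = S·φ(d₁)·√T = 382·0.3836·1.1180 = 163.8264

163.83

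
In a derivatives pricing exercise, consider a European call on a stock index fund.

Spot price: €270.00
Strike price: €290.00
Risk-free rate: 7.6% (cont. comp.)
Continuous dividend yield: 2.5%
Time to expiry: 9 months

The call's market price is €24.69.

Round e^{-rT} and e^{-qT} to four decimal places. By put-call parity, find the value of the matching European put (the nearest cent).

€33.65

exp(−qT) = exp(−0.025·0.75) = 0.9814;  exp(−rT) = exp(−0.076·0.75) = 0.9446
Put-call parity: C − P = S·e^(−qT) − K·e^(−rT) = 270·0.9814 − 290·0.9446 = 264.9780 − 273.9340 = -8.9560
P = C − (C − P) = 24.69 − (-8.9560) = 33.6460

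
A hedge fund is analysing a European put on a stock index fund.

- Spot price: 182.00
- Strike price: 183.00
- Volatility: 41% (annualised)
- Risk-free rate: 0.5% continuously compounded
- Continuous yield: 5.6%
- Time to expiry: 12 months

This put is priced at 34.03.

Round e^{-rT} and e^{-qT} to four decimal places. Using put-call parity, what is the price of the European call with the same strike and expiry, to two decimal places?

exp(−qT) = exp(−0.056·1) = 0.9455;  exp(−rT) = exp(−0.005·1) = 0.9950
Put-call parity: C − P = S·e^(−qT) − K·e^(−rT) = 182·0.9455 − 183·0.9950 = 172.0810 − 182.0850 = -10.0040
C = P + (C − P) = 34.03 + (-10.0040) = 24.0260

24.03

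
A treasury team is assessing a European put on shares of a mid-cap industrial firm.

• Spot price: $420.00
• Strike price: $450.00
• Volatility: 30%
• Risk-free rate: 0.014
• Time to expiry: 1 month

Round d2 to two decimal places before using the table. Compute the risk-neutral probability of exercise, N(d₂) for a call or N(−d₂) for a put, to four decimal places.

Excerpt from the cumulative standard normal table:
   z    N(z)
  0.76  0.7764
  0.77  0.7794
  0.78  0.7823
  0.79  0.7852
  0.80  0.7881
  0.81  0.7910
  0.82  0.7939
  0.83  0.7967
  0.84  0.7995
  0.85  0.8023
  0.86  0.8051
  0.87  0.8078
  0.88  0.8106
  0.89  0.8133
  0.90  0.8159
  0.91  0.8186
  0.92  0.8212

σ√T = 0.3 × 0.2887 = 0.0866
d₁ = [ln(420/450) + (0.014 + 0.3²/2)·0.08333] / 0.0866 = [-0.0690 + 0.0049] / 0.0866 = -0.7399 which rounds to -0.74
d₂ = d₁ − σ√T = -0.7399 − 0.0866 = -0.8265 which rounds to -0.83
Pr(exercise) under Q = N(−d₂) = N(0.83) = 0.7967

0.7967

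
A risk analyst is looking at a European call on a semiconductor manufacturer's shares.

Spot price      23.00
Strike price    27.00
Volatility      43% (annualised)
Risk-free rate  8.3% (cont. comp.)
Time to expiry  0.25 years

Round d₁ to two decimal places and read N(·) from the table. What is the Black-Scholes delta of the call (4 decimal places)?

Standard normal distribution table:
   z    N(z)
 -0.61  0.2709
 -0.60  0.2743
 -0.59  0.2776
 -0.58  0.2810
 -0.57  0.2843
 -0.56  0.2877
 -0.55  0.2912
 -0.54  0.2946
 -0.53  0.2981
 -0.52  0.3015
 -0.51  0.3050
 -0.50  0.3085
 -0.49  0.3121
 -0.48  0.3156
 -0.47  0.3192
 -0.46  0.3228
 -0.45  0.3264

σ√T = 0.43 × 0.5000 = 0.2150
ln(S/K) + (r + σ²/2)T = ln(23/27) + (0.083 + 0.43²/2)·0.25 = -0.1603 + 0.0439 = -0.1165
d₁ = -0.1165 / 0.2150 = -0.5418 ⇒ -0.54
N(d₁) = N(-0.54) = 0.2946
Δ_call = N(d₁) = 0.2946

0.2946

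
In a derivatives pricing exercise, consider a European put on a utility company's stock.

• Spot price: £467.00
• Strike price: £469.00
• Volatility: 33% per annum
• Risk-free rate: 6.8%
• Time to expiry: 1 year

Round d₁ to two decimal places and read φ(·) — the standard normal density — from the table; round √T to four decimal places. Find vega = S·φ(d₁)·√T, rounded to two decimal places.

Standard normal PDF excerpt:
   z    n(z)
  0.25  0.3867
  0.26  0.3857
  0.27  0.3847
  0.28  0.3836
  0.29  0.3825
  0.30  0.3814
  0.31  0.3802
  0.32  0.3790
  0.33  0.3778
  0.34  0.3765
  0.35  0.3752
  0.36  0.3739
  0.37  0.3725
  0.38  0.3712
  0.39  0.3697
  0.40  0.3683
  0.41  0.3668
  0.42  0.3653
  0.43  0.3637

T = 1;  σ√T = 0.3300
d₁ = [ln(467/469) + (0.068 + ½·0.33²)·1] / (σ√T) = (-0.0043 + 0.1225) / 0.3300 = 0.3581 → 0.36
√T = √1 = 1.0000
φ(d₁) = φ(0.36) = 0.3739
vega = S·φ(d₁)·√T = 467·0.3739·1.0000 = 174.6113
(The call has the same vega.)

174.61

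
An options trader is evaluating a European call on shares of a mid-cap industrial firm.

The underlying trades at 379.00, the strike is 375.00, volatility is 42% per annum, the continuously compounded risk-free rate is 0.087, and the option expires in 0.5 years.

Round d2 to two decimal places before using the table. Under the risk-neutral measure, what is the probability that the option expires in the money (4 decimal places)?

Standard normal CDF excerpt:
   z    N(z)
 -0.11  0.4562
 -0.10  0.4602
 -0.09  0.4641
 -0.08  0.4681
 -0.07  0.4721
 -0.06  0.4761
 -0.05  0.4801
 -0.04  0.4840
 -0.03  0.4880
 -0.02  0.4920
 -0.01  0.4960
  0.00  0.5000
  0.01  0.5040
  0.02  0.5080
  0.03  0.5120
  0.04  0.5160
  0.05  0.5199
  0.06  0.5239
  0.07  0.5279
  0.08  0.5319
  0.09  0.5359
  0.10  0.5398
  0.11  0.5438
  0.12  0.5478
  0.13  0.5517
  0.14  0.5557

σ√T = 0.42·√0.5 = 0.2970
ln(S/K) + (r + σ²/2)T = ln(379/375) + (0.087 + 0.42²/2)·0.5 = 0.0106 + 0.0876 = 0.0982
d₁ = 0.0982 / 0.2970 = 0.3307 which rounds to 0.33
d₂ = d₁ − σ√T = 0.3307 − 0.2970 = 0.0337 which rounds to 0.03
Risk-neutral Pr[S_T > K] = N(d₂) = N(0.03) = 0.5120

0.5120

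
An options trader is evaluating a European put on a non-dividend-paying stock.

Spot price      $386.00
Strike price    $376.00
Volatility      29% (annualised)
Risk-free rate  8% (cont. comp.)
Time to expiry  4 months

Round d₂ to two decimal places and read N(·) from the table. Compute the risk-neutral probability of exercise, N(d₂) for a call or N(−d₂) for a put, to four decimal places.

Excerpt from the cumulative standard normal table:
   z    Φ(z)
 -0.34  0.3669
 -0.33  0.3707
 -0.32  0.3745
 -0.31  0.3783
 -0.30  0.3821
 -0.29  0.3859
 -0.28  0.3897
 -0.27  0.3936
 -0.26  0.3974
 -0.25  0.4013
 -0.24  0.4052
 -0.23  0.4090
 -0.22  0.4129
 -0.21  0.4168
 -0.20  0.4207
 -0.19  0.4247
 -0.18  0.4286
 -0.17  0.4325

σ√T = 0.29 × 0.5774 = 0.1674
d₁ = [ln(386/376) + (0.08 + 0.29²/2)·0.3333] / 0.1674 = [0.0262 + 0.0407] / 0.1674 = 0.3998 which rounds to 0.40
d₂ = d₁ − σ√T = 0.3998 − 0.1674 = 0.2323 which rounds to 0.23
Pr(exercise) under Q = N(−d₂) = N(-0.23) = 0.4090

0.4090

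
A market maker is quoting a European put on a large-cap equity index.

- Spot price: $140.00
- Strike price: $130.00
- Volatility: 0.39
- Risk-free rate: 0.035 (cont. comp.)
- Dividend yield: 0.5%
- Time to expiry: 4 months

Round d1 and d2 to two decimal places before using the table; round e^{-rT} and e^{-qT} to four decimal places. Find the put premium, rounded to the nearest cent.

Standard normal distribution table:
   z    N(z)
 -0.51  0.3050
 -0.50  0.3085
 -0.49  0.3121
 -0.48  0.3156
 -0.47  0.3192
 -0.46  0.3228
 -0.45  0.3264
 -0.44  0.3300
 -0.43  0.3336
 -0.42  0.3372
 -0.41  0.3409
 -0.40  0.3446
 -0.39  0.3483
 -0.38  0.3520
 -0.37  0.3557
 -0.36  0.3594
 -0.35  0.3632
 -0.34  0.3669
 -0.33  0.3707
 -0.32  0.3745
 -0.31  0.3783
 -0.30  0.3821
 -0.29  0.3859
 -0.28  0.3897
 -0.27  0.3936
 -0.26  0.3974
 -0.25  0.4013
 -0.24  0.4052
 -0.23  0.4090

$7.44

σ√T = 0.39·√0.3333 = 0.2252
d₁ = [ln(140/130) + (0.035 − 0.005 + ½·0.39²)·0.3333] / (σ√T) = (0.0741 + 0.0353) / 0.2252 = 0.4861 ≈ 0.49
d₂ = 0.4861 − 0.2252 = 0.2610 ≈ 0.26
exp(−qT) = exp(−0.005·0.3333) = 0.9983;  exp(−rT) = exp(−0.035·0.3333) = 0.9884
P = 130·0.9884·N(-0.26) − 140·0.9983·N(-0.49) = 130·0.9884·0.3974 − 140·0.9983·0.3121 = 51.0627 − 43.6197 = 7.4430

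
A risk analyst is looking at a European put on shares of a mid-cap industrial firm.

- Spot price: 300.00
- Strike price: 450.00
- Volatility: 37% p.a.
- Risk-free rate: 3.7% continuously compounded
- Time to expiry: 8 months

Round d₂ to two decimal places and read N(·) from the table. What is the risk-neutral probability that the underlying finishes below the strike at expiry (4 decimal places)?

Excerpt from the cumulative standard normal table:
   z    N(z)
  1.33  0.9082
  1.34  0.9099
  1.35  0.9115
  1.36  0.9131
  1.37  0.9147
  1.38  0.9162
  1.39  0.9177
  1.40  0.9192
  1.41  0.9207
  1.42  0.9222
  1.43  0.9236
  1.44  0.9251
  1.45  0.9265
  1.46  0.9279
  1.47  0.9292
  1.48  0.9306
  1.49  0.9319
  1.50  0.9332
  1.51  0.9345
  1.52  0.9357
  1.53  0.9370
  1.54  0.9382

0.9207

σ√T = 0.37·√0.6667 = 0.3021
d₁ = [ln(300/450) + (0.037 + 0.37²/2)·0.6667] / 0.3021 = [-0.4055 + 0.0703] / 0.3021 = -1.1094 which rounds to -1.11
d₂ = d₁ − σ√T = -1.1094 − 0.3021 = -1.4115 which rounds to -1.41
Pr(exercise) under Q = N(−d₂) = N(1.41) = 0.9207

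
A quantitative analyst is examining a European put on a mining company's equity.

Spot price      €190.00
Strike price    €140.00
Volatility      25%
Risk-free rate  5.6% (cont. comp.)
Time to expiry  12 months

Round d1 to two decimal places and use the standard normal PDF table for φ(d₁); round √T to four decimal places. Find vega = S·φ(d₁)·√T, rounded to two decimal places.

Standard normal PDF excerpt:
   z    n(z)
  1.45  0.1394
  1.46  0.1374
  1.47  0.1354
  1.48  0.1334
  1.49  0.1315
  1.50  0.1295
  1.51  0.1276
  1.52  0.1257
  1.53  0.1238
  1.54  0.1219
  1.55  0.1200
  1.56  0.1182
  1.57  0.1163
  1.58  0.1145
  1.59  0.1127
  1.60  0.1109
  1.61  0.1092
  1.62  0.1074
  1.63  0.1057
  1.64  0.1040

22.10

σ√T = 0.25 × 1.0000 = 0.2500
d₁ = [ln(190/140) + (0.056 + 0.25²/2)·1] / 0.2500 = [0.3054 + 0.0872] / 0.2500 = 1.5705 which rounds to 1.57
√T = √1 = 1.0000
φ(d₁) = φ(1.57) = 0.1163
vega = S·φ(d₁)·√T = 190·0.1163·1.0000 = 22.0970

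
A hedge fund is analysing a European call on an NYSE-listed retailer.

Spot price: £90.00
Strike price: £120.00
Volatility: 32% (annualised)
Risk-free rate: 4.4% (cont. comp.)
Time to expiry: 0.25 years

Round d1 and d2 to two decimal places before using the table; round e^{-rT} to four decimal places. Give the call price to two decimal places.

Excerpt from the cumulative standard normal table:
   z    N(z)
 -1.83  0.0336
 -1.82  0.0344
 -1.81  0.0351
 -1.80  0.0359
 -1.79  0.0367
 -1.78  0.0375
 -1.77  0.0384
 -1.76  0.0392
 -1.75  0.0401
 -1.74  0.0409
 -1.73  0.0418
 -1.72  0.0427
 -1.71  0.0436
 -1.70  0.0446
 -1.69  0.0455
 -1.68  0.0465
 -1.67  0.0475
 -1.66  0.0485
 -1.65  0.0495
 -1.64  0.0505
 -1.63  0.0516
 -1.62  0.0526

σ√T = 0.32 × 0.5000 = 0.1600
d₁ = [ln(90/120) + (0.044 + 0.32²/2)·0.25] / 0.1600 = [-0.2877 + 0.0238] / 0.1600 = -1.6493 → -1.65
d₂ = d₁ − σ√T = -1.6493 − 0.1600 = -1.8093 → -1.81
e^(−rT) = e^(−0.044·0.25) = 0.9891
N(d₁) = N(-1.65) = 0.0495;  N(d₂) = N(-1.81) = 0.0351
C = 90·0.0495 − 120·0.9891·0.0351 = 4.4550 − 4.1661 = 0.2889

£0.29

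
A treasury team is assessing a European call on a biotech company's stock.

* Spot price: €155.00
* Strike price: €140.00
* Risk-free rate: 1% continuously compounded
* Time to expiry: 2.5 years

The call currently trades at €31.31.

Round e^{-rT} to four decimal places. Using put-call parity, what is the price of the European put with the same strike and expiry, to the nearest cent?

€12.85

e^(−rT) = e^(−0.01·2.5) = 0.9753
Put-call parity: C − P = S − K·e^(−rT) = 155 − 140·0.9753 = 155 − 136.5420 = 18.4580
P = C − (C − P) = 31.31 − (18.4580) = 12.8520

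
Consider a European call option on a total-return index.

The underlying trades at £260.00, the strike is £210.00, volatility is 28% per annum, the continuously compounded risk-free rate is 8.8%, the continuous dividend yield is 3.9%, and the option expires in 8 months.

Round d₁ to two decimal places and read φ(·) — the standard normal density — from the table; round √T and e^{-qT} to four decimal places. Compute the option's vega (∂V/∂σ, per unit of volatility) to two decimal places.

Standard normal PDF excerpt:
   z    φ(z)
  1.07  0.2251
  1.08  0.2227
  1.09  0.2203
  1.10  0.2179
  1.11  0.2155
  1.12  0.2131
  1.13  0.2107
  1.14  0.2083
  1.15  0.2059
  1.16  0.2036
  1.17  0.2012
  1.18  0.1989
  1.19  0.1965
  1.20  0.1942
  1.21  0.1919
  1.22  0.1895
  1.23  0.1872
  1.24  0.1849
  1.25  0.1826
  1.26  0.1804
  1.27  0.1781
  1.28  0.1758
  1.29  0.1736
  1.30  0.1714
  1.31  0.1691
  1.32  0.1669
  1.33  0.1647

40.64

σ√T = 0.28·√0.6667 = 0.2286
d₁ = [ln(260/210) + (0.088 − 0.039 + 0.28²/2)·0.6667] / 0.2286 = [0.2136 + 0.0588] / 0.2286 = 1.1914 ⇒ 1.19
√T = √0.6667 = 0.8165
φ(d₁) = φ(1.19) = 0.1965
e^(−qT) = e^(−0.039·0.6667) = 0.9743
vega = S·e^(−qT)·φ(d₁)·√T = 260·0.9743·0.1965·0.8165 = 40.6429
(The put has the same vega.)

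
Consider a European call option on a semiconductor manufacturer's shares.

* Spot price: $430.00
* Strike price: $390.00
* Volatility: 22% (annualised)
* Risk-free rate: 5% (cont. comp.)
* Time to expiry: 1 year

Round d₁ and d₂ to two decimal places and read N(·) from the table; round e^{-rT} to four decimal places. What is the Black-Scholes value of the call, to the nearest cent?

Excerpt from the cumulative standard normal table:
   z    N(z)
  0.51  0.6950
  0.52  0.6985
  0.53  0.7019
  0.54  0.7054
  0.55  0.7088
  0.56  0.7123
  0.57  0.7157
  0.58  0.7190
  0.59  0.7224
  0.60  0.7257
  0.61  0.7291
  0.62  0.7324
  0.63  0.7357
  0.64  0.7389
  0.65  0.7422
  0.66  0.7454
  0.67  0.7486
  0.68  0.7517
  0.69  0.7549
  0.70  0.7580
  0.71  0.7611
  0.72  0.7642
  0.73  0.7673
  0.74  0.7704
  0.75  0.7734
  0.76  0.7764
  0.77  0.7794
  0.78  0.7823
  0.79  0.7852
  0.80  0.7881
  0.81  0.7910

$72.15

σ√T = 0.22·√1 = 0.2200
ln(S/K) + (r + σ²/2)T = ln(430/390) + (0.05 + 0.22²/2)·1 = 0.0976 + 0.0742 = 0.1718
d₁ = 0.1718 / 0.2200 = 0.7811 → 0.78
d₂ = d₁ − σ√T = 0.7811 − 0.2200 = 0.5611 → 0.56
e^(−rT) = e^(−0.05·1) = 0.9512
N(d₁) = N(0.78) = 0.7823;  N(d₂) = N(0.56) = 0.7123
C = 430·0.7823 − 390·0.9512·0.7123 = 336.3890 − 264.2405 = 72.1485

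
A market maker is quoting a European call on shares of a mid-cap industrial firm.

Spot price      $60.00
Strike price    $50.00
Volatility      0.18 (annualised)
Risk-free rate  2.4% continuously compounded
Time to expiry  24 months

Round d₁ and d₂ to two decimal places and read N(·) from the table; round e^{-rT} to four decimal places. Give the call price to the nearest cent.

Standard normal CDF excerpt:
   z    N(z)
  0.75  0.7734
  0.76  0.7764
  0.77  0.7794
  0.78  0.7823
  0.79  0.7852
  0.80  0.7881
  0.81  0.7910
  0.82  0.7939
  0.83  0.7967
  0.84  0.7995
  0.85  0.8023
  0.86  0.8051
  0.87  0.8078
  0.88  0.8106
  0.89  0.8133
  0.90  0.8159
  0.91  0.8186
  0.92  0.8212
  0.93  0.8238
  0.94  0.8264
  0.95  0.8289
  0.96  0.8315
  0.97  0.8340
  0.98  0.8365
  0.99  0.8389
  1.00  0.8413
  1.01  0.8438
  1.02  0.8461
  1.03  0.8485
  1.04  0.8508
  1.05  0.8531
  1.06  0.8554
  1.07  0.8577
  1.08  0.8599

σ√T = 0.18 × 1.4142 = 0.2546
d₁ = [ln(60/50) + (0.024 + 0.18²/2)·2] / 0.2546 = [0.1823 + 0.0804] / 0.2546 = 1.0321 which rounds to 1.03
d₂ = d₁ − σ√T = 1.0321 − 0.2546 = 0.7775 which rounds to 0.78
exp(−rT) = exp(−0.024·2) = 0.9531
C = 60·N(1.03) − 50·0.9531·N(0.78) = 60·0.8485 − 50·0.9531·0.7823 = 50.9100 − 37.2805 = 13.6295

$13.63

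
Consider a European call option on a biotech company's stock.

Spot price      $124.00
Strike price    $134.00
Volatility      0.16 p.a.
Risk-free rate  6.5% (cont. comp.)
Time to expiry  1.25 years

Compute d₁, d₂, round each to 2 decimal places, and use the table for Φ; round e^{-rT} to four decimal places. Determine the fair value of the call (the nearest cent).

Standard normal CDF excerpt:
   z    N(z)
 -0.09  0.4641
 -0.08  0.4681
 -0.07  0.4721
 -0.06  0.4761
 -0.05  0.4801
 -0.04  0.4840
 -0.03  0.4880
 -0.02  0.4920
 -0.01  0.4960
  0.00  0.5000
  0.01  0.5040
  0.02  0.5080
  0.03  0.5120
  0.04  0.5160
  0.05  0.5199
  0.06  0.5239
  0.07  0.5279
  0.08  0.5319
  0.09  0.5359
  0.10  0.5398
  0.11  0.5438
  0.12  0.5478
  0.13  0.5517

$9.10

σ√T = 0.16·√1.25 = 0.1789
d₁ = [ln(124/134) + (0.065 + 0.16²/2)·1.25] / 0.1789 = [-0.0776 + 0.0973] / 0.1789 = 0.1101 ≈ 0.11
d₂ = d₁ − σ√T = 0.1101 − 0.1789 = -0.0688 ≈ -0.07
e^(−rT) = e^(−0.065·1.25) = 0.9220
C = 124·N(0.11) − 134·0.9220·N(-0.07) = 124·0.5438 − 134·0.9220·0.4721 = 67.4312 − 58.3270 = 9.1042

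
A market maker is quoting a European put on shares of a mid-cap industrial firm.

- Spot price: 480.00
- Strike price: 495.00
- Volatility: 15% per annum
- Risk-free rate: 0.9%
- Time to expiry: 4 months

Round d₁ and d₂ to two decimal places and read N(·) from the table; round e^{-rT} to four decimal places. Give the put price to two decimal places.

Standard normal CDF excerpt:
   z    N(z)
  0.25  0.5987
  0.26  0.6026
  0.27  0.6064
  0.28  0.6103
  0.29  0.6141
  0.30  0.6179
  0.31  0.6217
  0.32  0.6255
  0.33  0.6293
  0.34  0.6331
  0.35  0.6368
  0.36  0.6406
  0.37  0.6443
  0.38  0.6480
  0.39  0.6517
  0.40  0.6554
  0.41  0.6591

23.20

T = 0.3333;  σ√T = 0.0866
ln(S/K) + (r + σ²/2)T = ln(480/495) + (0.009 + 0.15²/2)·0.3333 = -0.0308 + 0.0067 = -0.0240
d₁ = -0.0240 / 0.0866 = -0.2774 → -0.28
d₂ = d₁ − σ√T = -0.2774 − 0.0866 = -0.3640 → -0.36
e^(−rT) = e^(−0.009·0.3333) = 0.9970
N(−d₂) = N(0.36) = 0.6406;  N(−d₁) = N(0.28) = 0.6103
P = 495·0.9970·0.6406 − 480·0.6103 = 316.1457 − 292.9440 = 23.2017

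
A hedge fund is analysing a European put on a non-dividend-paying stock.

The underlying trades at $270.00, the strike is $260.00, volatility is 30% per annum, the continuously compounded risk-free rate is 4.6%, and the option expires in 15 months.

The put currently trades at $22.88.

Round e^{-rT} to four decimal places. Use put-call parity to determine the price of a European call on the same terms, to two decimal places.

$47.41

exp(−rT) = exp(−0.046·1.25) = 0.9441
Put-call parity: C − P = S − K·e^(−rT) = 270 − 260·0.9441 = 270 − 245.4660 = 24.5340
C = P + (C − P) = 22.88 + (24.5340) = 47.4140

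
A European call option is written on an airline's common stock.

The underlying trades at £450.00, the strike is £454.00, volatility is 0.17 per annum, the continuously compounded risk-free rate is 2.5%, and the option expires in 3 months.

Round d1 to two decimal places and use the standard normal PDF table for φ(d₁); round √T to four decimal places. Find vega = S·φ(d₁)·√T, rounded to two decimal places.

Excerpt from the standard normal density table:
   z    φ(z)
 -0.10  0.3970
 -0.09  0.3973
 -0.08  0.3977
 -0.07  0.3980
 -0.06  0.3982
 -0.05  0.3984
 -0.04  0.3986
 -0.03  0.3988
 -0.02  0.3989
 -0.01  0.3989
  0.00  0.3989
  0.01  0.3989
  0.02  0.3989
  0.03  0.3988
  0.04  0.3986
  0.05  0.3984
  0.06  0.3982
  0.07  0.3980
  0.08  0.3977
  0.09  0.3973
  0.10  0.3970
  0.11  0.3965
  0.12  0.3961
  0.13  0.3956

89.75

σ√T = 0.17 × 0.5000 = 0.0850
ln(S/K) + (r + σ²/2)T = ln(450/454) + (0.025 + 0.17²/2)·0.25 = -0.0088 + 0.0099 = 0.0010
d₁ = 0.0010 / 0.0850 = 0.0119 which rounds to 0.01
√T = √0.25 = 0.5000
φ(d₁) = φ(0.01) = 0.3989
vega = S·φ(d₁)·√T = 450·0.3989·0.5000 = 89.7525
(The put has the same vega.)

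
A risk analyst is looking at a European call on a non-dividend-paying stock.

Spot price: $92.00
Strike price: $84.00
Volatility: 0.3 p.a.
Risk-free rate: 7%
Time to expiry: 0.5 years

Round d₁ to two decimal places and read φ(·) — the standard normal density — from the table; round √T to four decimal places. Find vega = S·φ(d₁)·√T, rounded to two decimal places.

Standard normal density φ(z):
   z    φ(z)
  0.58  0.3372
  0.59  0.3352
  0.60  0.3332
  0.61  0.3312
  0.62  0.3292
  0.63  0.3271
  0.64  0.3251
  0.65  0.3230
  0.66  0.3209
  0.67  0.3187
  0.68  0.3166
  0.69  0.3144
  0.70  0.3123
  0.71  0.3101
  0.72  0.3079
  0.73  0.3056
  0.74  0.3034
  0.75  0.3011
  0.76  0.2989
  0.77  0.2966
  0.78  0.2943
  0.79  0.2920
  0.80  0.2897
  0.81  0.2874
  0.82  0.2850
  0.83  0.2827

20.32

T = 0.5;  σ√T = 0.2121
d₁ = [ln(92/84) + (0.07 + ½·0.3²)·0.5] / (σ√T) = (0.0910 + 0.0575) / 0.2121 = 0.6999 which rounds to 0.70
√T = √0.5 = 0.7071
φ(d₁) = φ(0.70) = 0.3123
vega = S·φ(d₁)·√T = 92·0.3123·0.7071 = 20.3161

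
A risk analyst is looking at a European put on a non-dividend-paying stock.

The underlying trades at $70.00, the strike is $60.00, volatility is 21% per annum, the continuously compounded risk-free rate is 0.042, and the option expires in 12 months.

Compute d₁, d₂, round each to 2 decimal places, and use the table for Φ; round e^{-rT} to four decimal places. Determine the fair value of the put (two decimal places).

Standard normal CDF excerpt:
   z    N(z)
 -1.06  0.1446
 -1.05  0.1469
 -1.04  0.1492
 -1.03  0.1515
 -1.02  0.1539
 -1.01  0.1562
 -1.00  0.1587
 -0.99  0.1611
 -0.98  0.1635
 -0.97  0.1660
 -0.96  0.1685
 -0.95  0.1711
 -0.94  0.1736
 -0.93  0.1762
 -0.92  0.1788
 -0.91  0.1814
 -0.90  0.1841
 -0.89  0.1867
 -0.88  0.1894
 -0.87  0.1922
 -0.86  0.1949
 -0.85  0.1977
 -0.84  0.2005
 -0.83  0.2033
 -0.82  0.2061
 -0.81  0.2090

T = 1;  σ√T = 0.2100
d₁ = [ln(70/60) + (0.042 + ½·0.21²)·1] / (σ√T) = (0.1542 + 0.0640) / 0.2100 = 1.0391 → 1.04
d₂ = 1.0391 − 0.2100 = 0.8291 → 0.83
e^(−rT) = e^(−0.042·1) = 0.9589
N(−d₂) = N(-0.83) = 0.2033;  N(−d₁) = N(-1.04) = 0.1492
P = 60·0.9589·0.2033 − 70·0.1492 = 11.6967 − 10.4440 = 1.2527

$1.25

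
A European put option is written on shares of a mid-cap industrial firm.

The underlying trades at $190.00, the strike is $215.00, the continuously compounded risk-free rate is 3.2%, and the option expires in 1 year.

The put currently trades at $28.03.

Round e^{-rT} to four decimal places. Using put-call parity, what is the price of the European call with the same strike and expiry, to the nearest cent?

$9.80

e^(−rT) = e^(−0.032·1) = 0.9685
Put-call parity: C − P = S − K·e^(−rT) = 190 − 215·0.9685 = 190 − 208.2275 = -18.2275
C = P + (C − P) = 28.03 + (-18.2275) = 9.8025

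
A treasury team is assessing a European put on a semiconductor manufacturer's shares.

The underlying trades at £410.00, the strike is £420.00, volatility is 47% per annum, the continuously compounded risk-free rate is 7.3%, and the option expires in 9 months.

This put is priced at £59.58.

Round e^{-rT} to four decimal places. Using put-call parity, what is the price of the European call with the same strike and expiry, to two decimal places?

exp(−rT) = exp(−0.073·0.75) = 0.9467
Put-call parity: C − P = S − K·e^(−rT) = 410 − 420·0.9467 = 410 − 397.6140 = 12.3860
C = P + (C − P) = 59.58 + (12.3860) = 71.9660

£71.97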